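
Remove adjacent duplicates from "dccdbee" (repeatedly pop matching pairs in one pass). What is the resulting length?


Input: dccdbee
Stack-based adjacent duplicate removal:
  Read 'd': push. Stack: d
  Read 'c': push. Stack: dc
  Read 'c': matches stack top 'c' => pop. Stack: d
  Read 'd': matches stack top 'd' => pop. Stack: (empty)
  Read 'b': push. Stack: b
  Read 'e': push. Stack: be
  Read 'e': matches stack top 'e' => pop. Stack: b
Final stack: "b" (length 1)

1


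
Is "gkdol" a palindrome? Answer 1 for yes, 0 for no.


Input: gkdol
Reversed: lodkg
  Compare pos 0 ('g') with pos 4 ('l'): MISMATCH
  Compare pos 1 ('k') with pos 3 ('o'): MISMATCH
Result: not a palindrome

0


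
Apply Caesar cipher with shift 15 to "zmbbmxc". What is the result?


Caesar cipher: shift "zmbbmxc" by 15
  'z' (pos 25) + 15 = pos 14 = 'o'
  'm' (pos 12) + 15 = pos 1 = 'b'
  'b' (pos 1) + 15 = pos 16 = 'q'
  'b' (pos 1) + 15 = pos 16 = 'q'
  'm' (pos 12) + 15 = pos 1 = 'b'
  'x' (pos 23) + 15 = pos 12 = 'm'
  'c' (pos 2) + 15 = pos 17 = 'r'
Result: obqqbmr

obqqbmr


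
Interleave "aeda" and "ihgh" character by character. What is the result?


Interleaving "aeda" and "ihgh":
  Position 0: 'a' from first, 'i' from second => "ai"
  Position 1: 'e' from first, 'h' from second => "eh"
  Position 2: 'd' from first, 'g' from second => "dg"
  Position 3: 'a' from first, 'h' from second => "ah"
Result: aiehdgah

aiehdgah


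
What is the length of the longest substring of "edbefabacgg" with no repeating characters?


Input: "edbefabacgg"
Sliding window (track last position of each char):
  Position 0 ('e'): window [0,0] length 1 -- new best
  Position 1 ('d'): window [0,1] length 2 -- new best
  Position 2 ('b'): window [0,2] length 3 -- new best
  Position 3 ('e'): repeat (last at 0), move window start to 1
  Position 3 ('e'): window [1,3] length 3
  Position 4 ('f'): window [1,4] length 4 -- new best
  Position 5 ('a'): window [1,5] length 5 -- new best
  Position 6 ('b'): repeat (last at 2), move window start to 3
  Position 6 ('b'): window [3,6] length 4
  Position 7 ('a'): repeat (last at 5), move window start to 6
  Position 7 ('a'): window [6,7] length 2
  Position 8 ('c'): window [6,8] length 3
  Position 9 ('g'): window [6,9] length 4
  Position 10 ('g'): repeat (last at 9), move window start to 10
  Position 10 ('g'): window [10,10] length 1
Longest substring with no repeats: "dbefa" with length 5

5


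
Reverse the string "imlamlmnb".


Input: imlamlmnb
Reading characters right to left:
  Position 8: 'b'
  Position 7: 'n'
  Position 6: 'm'
  Position 5: 'l'
  Position 4: 'm'
  Position 3: 'a'
  Position 2: 'l'
  Position 1: 'm'
  Position 0: 'i'
Reversed: bnmlmalmi

bnmlmalmi


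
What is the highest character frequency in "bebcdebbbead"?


Input: bebcdebbbead
Character counts:
  'a': 1
  'b': 5
  'c': 1
  'd': 2
  'e': 3
Maximum frequency: 5

5


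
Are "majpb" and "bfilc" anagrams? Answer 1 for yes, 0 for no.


Strings: "majpb", "bfilc"
Sorted first:  abjmp
Sorted second: bcfil
Differ at position 0: 'a' vs 'b' => not anagrams

0


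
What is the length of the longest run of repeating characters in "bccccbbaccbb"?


Input: "bccccbbaccbb"
Scanning for longest run:
  Position 1 ('c'): new char, reset run to 1
  Position 2 ('c'): continues run of 'c', length=2
  Position 3 ('c'): continues run of 'c', length=3
  Position 4 ('c'): continues run of 'c', length=4
  Position 5 ('b'): new char, reset run to 1
  Position 6 ('b'): continues run of 'b', length=2
  Position 7 ('a'): new char, reset run to 1
  Position 8 ('c'): new char, reset run to 1
  Position 9 ('c'): continues run of 'c', length=2
  Position 10 ('b'): new char, reset run to 1
  Position 11 ('b'): continues run of 'b', length=2
Longest run: 'c' with length 4

4


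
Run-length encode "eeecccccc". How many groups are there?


Input: eeecccccc
Scanning for consecutive runs:
  Group 1: 'e' x 3 (positions 0-2)
  Group 2: 'c' x 6 (positions 3-8)
Total groups: 2

2


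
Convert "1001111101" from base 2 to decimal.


Input: "1001111101" in base 2
Positional expansion:
  Digit '1' (value 1) x 2^9 = 512
  Digit '0' (value 0) x 2^8 = 0
  Digit '0' (value 0) x 2^7 = 0
  Digit '1' (value 1) x 2^6 = 64
  Digit '1' (value 1) x 2^5 = 32
  Digit '1' (value 1) x 2^4 = 16
  Digit '1' (value 1) x 2^3 = 8
  Digit '1' (value 1) x 2^2 = 4
  Digit '0' (value 0) x 2^1 = 0
  Digit '1' (value 1) x 2^0 = 1
Sum = 637

637


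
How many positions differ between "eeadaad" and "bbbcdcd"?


Comparing "eeadaad" and "bbbcdcd" position by position:
  Position 0: 'e' vs 'b' => DIFFER
  Position 1: 'e' vs 'b' => DIFFER
  Position 2: 'a' vs 'b' => DIFFER
  Position 3: 'd' vs 'c' => DIFFER
  Position 4: 'a' vs 'd' => DIFFER
  Position 5: 'a' vs 'c' => DIFFER
  Position 6: 'd' vs 'd' => same
Positions that differ: 6

6


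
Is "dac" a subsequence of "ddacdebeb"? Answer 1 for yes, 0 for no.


Check if "dac" is a subsequence of "ddacdebeb"
Greedy scan:
  Position 0 ('d'): matches sub[0] = 'd'
  Position 1 ('d'): no match needed
  Position 2 ('a'): matches sub[1] = 'a'
  Position 3 ('c'): matches sub[2] = 'c'
  Position 4 ('d'): no match needed
  Position 5 ('e'): no match needed
  Position 6 ('b'): no match needed
  Position 7 ('e'): no match needed
  Position 8 ('b'): no match needed
All 3 characters matched => is a subsequence

1


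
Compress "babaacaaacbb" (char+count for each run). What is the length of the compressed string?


Input: babaacaaacbb
Runs:
  'b' x 1 => "b1"
  'a' x 1 => "a1"
  'b' x 1 => "b1"
  'a' x 2 => "a2"
  'c' x 1 => "c1"
  'a' x 3 => "a3"
  'c' x 1 => "c1"
  'b' x 2 => "b2"
Compressed: "b1a1b1a2c1a3c1b2"
Compressed length: 16

16


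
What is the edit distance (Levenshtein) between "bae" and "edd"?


Computing edit distance: "bae" -> "edd"
DP table:
           e    d    d
      0    1    2    3
  b   1    1    2    3
  a   2    2    2    3
  e   3    2    3    3
Edit distance = dp[3][3] = 3

3


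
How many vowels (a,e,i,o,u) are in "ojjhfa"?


Input: ojjhfa
Checking each character:
  'o' at position 0: vowel (running total: 1)
  'j' at position 1: consonant
  'j' at position 2: consonant
  'h' at position 3: consonant
  'f' at position 4: consonant
  'a' at position 5: vowel (running total: 2)
Total vowels: 2

2


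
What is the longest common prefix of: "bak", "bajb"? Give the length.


Words: bak, bajb
  Position 0: all 'b' => match
  Position 1: all 'a' => match
  Position 2: ('k', 'j') => mismatch, stop
LCP = "ba" (length 2)

2


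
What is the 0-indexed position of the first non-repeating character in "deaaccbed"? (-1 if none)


Input: deaaccbed
Character frequencies:
  'a': 2
  'b': 1
  'c': 2
  'd': 2
  'e': 2
Scanning left to right for freq == 1:
  Position 0 ('d'): freq=2, skip
  Position 1 ('e'): freq=2, skip
  Position 2 ('a'): freq=2, skip
  Position 3 ('a'): freq=2, skip
  Position 4 ('c'): freq=2, skip
  Position 5 ('c'): freq=2, skip
  Position 6 ('b'): unique! => answer = 6

6


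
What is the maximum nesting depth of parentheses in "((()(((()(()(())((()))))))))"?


Input: "((()(((()(()(())((()))))))))"
Tracking depth:
  Position 0 '(': depth becomes 1
  Position 1 '(': depth becomes 2
  Position 2 '(': depth becomes 3
  Position 3 ')': depth becomes 2
  Position 4 '(': depth becomes 3
  Position 5 '(': depth becomes 4
  Position 6 '(': depth becomes 5
  Position 7 '(': depth becomes 6
  Position 8 ')': depth becomes 5
  Position 9 '(': depth becomes 6
  Position 10 '(': depth becomes 7
  Position 11 ')': depth becomes 6
  Position 12 '(': depth becomes 7
  Position 13 '(': depth becomes 8
  Position 14 ')': depth becomes 7
  Position 15 ')': depth becomes 6
  Position 16 '(': depth becomes 7
  Position 17 '(': depth becomes 8
  Position 18 '(': depth becomes 9
  Position 19 ')': depth becomes 8
  Position 20 ')': depth becomes 7
  Position 21 ')': depth becomes 6
  Position 22 ')': depth becomes 5
  Position 23 ')': depth becomes 4
  Position 24 ')': depth becomes 3
  Position 25 ')': depth becomes 2
  Position 26 ')': depth becomes 1
  Position 27 ')': depth becomes 0
Maximum depth reached: 9

9


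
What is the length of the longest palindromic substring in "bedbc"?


Input: "bedbc"
Checking substrings for palindromes:
  No multi-char palindromic substrings found
Longest palindromic substring: "b" with length 1

1


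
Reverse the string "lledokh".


Input: lledokh
Reading characters right to left:
  Position 6: 'h'
  Position 5: 'k'
  Position 4: 'o'
  Position 3: 'd'
  Position 2: 'e'
  Position 1: 'l'
  Position 0: 'l'
Reversed: hkodell

hkodell


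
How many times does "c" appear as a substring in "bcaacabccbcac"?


Searching for "c" in "bcaacabccbcac"
Scanning each position:
  Position 0: "b" => no
  Position 1: "c" => MATCH
  Position 2: "a" => no
  Position 3: "a" => no
  Position 4: "c" => MATCH
  Position 5: "a" => no
  Position 6: "b" => no
  Position 7: "c" => MATCH
  Position 8: "c" => MATCH
  Position 9: "b" => no
  Position 10: "c" => MATCH
  Position 11: "a" => no
  Position 12: "c" => MATCH
Total occurrences: 6

6


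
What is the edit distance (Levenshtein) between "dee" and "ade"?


Computing edit distance: "dee" -> "ade"
DP table:
           a    d    e
      0    1    2    3
  d   1    1    1    2
  e   2    2    2    1
  e   3    3    3    2
Edit distance = dp[3][3] = 2

2


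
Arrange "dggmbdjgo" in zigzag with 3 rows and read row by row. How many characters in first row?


Zigzag "dggmbdjgo" into 3 rows:
Placing characters:
  'd' => row 0
  'g' => row 1
  'g' => row 2
  'm' => row 1
  'b' => row 0
  'd' => row 1
  'j' => row 2
  'g' => row 1
  'o' => row 0
Rows:
  Row 0: "dbo"
  Row 1: "gmdg"
  Row 2: "gj"
First row length: 3

3


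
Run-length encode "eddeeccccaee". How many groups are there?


Input: eddeeccccaee
Scanning for consecutive runs:
  Group 1: 'e' x 1 (positions 0-0)
  Group 2: 'd' x 2 (positions 1-2)
  Group 3: 'e' x 2 (positions 3-4)
  Group 4: 'c' x 4 (positions 5-8)
  Group 5: 'a' x 1 (positions 9-9)
  Group 6: 'e' x 2 (positions 10-11)
Total groups: 6

6


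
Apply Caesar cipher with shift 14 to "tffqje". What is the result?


Caesar cipher: shift "tffqje" by 14
  't' (pos 19) + 14 = pos 7 = 'h'
  'f' (pos 5) + 14 = pos 19 = 't'
  'f' (pos 5) + 14 = pos 19 = 't'
  'q' (pos 16) + 14 = pos 4 = 'e'
  'j' (pos 9) + 14 = pos 23 = 'x'
  'e' (pos 4) + 14 = pos 18 = 's'
Result: httexs

httexs


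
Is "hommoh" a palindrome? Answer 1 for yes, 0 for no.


Input: hommoh
Reversed: hommoh
  Compare pos 0 ('h') with pos 5 ('h'): match
  Compare pos 1 ('o') with pos 4 ('o'): match
  Compare pos 2 ('m') with pos 3 ('m'): match
Result: palindrome

1


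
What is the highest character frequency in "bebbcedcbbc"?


Input: bebbcedcbbc
Character counts:
  'b': 5
  'c': 3
  'd': 1
  'e': 2
Maximum frequency: 5

5


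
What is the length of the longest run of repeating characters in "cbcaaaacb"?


Input: "cbcaaaacb"
Scanning for longest run:
  Position 1 ('b'): new char, reset run to 1
  Position 2 ('c'): new char, reset run to 1
  Position 3 ('a'): new char, reset run to 1
  Position 4 ('a'): continues run of 'a', length=2
  Position 5 ('a'): continues run of 'a', length=3
  Position 6 ('a'): continues run of 'a', length=4
  Position 7 ('c'): new char, reset run to 1
  Position 8 ('b'): new char, reset run to 1
Longest run: 'a' with length 4

4


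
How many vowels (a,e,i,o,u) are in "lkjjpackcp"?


Input: lkjjpackcp
Checking each character:
  'l' at position 0: consonant
  'k' at position 1: consonant
  'j' at position 2: consonant
  'j' at position 3: consonant
  'p' at position 4: consonant
  'a' at position 5: vowel (running total: 1)
  'c' at position 6: consonant
  'k' at position 7: consonant
  'c' at position 8: consonant
  'p' at position 9: consonant
Total vowels: 1

1


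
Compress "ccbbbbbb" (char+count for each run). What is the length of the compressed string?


Input: ccbbbbbb
Runs:
  'c' x 2 => "c2"
  'b' x 6 => "b6"
Compressed: "c2b6"
Compressed length: 4

4


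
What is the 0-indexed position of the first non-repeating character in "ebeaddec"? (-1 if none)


Input: ebeaddec
Character frequencies:
  'a': 1
  'b': 1
  'c': 1
  'd': 2
  'e': 3
Scanning left to right for freq == 1:
  Position 0 ('e'): freq=3, skip
  Position 1 ('b'): unique! => answer = 1

1


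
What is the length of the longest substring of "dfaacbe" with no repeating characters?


Input: "dfaacbe"
Sliding window (track last position of each char):
  Position 0 ('d'): window [0,0] length 1 -- new best
  Position 1 ('f'): window [0,1] length 2 -- new best
  Position 2 ('a'): window [0,2] length 3 -- new best
  Position 3 ('a'): repeat (last at 2), move window start to 3
  Position 3 ('a'): window [3,3] length 1
  Position 4 ('c'): window [3,4] length 2
  Position 5 ('b'): window [3,5] length 3
  Position 6 ('e'): window [3,6] length 4 -- new best
Longest substring with no repeats: "acbe" with length 4

4


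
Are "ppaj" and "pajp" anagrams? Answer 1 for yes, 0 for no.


Strings: "ppaj", "pajp"
Sorted first:  ajpp
Sorted second: ajpp
Sorted forms match => anagrams

1


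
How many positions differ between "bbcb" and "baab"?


Comparing "bbcb" and "baab" position by position:
  Position 0: 'b' vs 'b' => same
  Position 1: 'b' vs 'a' => DIFFER
  Position 2: 'c' vs 'a' => DIFFER
  Position 3: 'b' vs 'b' => same
Positions that differ: 2

2


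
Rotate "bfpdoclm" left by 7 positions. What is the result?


Input: "bfpdoclm", rotate left by 7
First 7 characters: "bfpdocl"
Remaining characters: "m"
Concatenate remaining + first: "m" + "bfpdocl" = "mbfpdocl"

mbfpdocl


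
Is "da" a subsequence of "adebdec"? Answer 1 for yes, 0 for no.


Check if "da" is a subsequence of "adebdec"
Greedy scan:
  Position 0 ('a'): no match needed
  Position 1 ('d'): matches sub[0] = 'd'
  Position 2 ('e'): no match needed
  Position 3 ('b'): no match needed
  Position 4 ('d'): no match needed
  Position 5 ('e'): no match needed
  Position 6 ('c'): no match needed
Only matched 1/2 characters => not a subsequence

0


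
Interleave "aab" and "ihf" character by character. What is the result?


Interleaving "aab" and "ihf":
  Position 0: 'a' from first, 'i' from second => "ai"
  Position 1: 'a' from first, 'h' from second => "ah"
  Position 2: 'b' from first, 'f' from second => "bf"
Result: aiahbf

aiahbf


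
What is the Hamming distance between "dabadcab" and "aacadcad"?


Comparing "dabadcab" and "aacadcad" position by position:
  Position 0: 'd' vs 'a' => differ
  Position 1: 'a' vs 'a' => same
  Position 2: 'b' vs 'c' => differ
  Position 3: 'a' vs 'a' => same
  Position 4: 'd' vs 'd' => same
  Position 5: 'c' vs 'c' => same
  Position 6: 'a' vs 'a' => same
  Position 7: 'b' vs 'd' => differ
Total differences (Hamming distance): 3

3


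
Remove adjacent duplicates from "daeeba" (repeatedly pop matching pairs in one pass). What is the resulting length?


Input: daeeba
Stack-based adjacent duplicate removal:
  Read 'd': push. Stack: d
  Read 'a': push. Stack: da
  Read 'e': push. Stack: dae
  Read 'e': matches stack top 'e' => pop. Stack: da
  Read 'b': push. Stack: dab
  Read 'a': push. Stack: daba
Final stack: "daba" (length 4)

4


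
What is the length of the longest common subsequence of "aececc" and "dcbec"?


LCS of "aececc" and "dcbec"
DP table:
           d    c    b    e    c
      0    0    0    0    0    0
  a   0    0    0    0    0    0
  e   0    0    0    0    1    1
  c   0    0    1    1    1    2
  e   0    0    1    1    2    2
  c   0    0    1    1    2    3
  c   0    0    1    1    2    3
LCS length = dp[6][5] = 3

3


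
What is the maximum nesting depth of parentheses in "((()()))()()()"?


Input: "((()()))()()()"
Tracking depth:
  Position 0 '(': depth becomes 1
  Position 1 '(': depth becomes 2
  Position 2 '(': depth becomes 3
  Position 3 ')': depth becomes 2
  Position 4 '(': depth becomes 3
  Position 5 ')': depth becomes 2
  Position 6 ')': depth becomes 1
  Position 7 ')': depth becomes 0
  Position 8 '(': depth becomes 1
  Position 9 ')': depth becomes 0
  Position 10 '(': depth becomes 1
  Position 11 ')': depth becomes 0
  Position 12 '(': depth becomes 1
  Position 13 ')': depth becomes 0
Maximum depth reached: 3

3


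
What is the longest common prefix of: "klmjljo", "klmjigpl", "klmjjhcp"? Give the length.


Words: klmjljo, klmjigpl, klmjjhcp
  Position 0: all 'k' => match
  Position 1: all 'l' => match
  Position 2: all 'm' => match
  Position 3: all 'j' => match
  Position 4: ('l', 'i', 'j') => mismatch, stop
LCP = "klmj" (length 4)

4


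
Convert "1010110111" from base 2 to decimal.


Input: "1010110111" in base 2
Positional expansion:
  Digit '1' (value 1) x 2^9 = 512
  Digit '0' (value 0) x 2^8 = 0
  Digit '1' (value 1) x 2^7 = 128
  Digit '0' (value 0) x 2^6 = 0
  Digit '1' (value 1) x 2^5 = 32
  Digit '1' (value 1) x 2^4 = 16
  Digit '0' (value 0) x 2^3 = 0
  Digit '1' (value 1) x 2^2 = 4
  Digit '1' (value 1) x 2^1 = 2
  Digit '1' (value 1) x 2^0 = 1
Sum = 695

695


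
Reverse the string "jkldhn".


Input: jkldhn
Reading characters right to left:
  Position 5: 'n'
  Position 4: 'h'
  Position 3: 'd'
  Position 2: 'l'
  Position 1: 'k'
  Position 0: 'j'
Reversed: nhdlkj

nhdlkj


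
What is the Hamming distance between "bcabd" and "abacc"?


Comparing "bcabd" and "abacc" position by position:
  Position 0: 'b' vs 'a' => differ
  Position 1: 'c' vs 'b' => differ
  Position 2: 'a' vs 'a' => same
  Position 3: 'b' vs 'c' => differ
  Position 4: 'd' vs 'c' => differ
Total differences (Hamming distance): 4

4


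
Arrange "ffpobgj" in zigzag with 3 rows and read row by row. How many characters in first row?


Zigzag "ffpobgj" into 3 rows:
Placing characters:
  'f' => row 0
  'f' => row 1
  'p' => row 2
  'o' => row 1
  'b' => row 0
  'g' => row 1
  'j' => row 2
Rows:
  Row 0: "fb"
  Row 1: "fog"
  Row 2: "pj"
First row length: 2

2


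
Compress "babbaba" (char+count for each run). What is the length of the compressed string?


Input: babbaba
Runs:
  'b' x 1 => "b1"
  'a' x 1 => "a1"
  'b' x 2 => "b2"
  'a' x 1 => "a1"
  'b' x 1 => "b1"
  'a' x 1 => "a1"
Compressed: "b1a1b2a1b1a1"
Compressed length: 12

12


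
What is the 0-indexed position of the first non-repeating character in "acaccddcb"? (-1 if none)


Input: acaccddcb
Character frequencies:
  'a': 2
  'b': 1
  'c': 4
  'd': 2
Scanning left to right for freq == 1:
  Position 0 ('a'): freq=2, skip
  Position 1 ('c'): freq=4, skip
  Position 2 ('a'): freq=2, skip
  Position 3 ('c'): freq=4, skip
  Position 4 ('c'): freq=4, skip
  Position 5 ('d'): freq=2, skip
  Position 6 ('d'): freq=2, skip
  Position 7 ('c'): freq=4, skip
  Position 8 ('b'): unique! => answer = 8

8


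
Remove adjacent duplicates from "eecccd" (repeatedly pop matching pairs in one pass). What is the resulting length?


Input: eecccd
Stack-based adjacent duplicate removal:
  Read 'e': push. Stack: e
  Read 'e': matches stack top 'e' => pop. Stack: (empty)
  Read 'c': push. Stack: c
  Read 'c': matches stack top 'c' => pop. Stack: (empty)
  Read 'c': push. Stack: c
  Read 'd': push. Stack: cd
Final stack: "cd" (length 2)

2


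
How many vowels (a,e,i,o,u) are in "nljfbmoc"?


Input: nljfbmoc
Checking each character:
  'n' at position 0: consonant
  'l' at position 1: consonant
  'j' at position 2: consonant
  'f' at position 3: consonant
  'b' at position 4: consonant
  'm' at position 5: consonant
  'o' at position 6: vowel (running total: 1)
  'c' at position 7: consonant
Total vowels: 1

1


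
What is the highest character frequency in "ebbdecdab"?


Input: ebbdecdab
Character counts:
  'a': 1
  'b': 3
  'c': 1
  'd': 2
  'e': 2
Maximum frequency: 3

3


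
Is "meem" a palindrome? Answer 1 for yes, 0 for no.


Input: meem
Reversed: meem
  Compare pos 0 ('m') with pos 3 ('m'): match
  Compare pos 1 ('e') with pos 2 ('e'): match
Result: palindrome

1


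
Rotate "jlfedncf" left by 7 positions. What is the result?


Input: "jlfedncf", rotate left by 7
First 7 characters: "jlfednc"
Remaining characters: "f"
Concatenate remaining + first: "f" + "jlfednc" = "fjlfednc"

fjlfednc


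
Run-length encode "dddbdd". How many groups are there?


Input: dddbdd
Scanning for consecutive runs:
  Group 1: 'd' x 3 (positions 0-2)
  Group 2: 'b' x 1 (positions 3-3)
  Group 3: 'd' x 2 (positions 4-5)
Total groups: 3

3


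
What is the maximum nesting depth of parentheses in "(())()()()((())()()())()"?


Input: "(())()()()((())()()())()"
Tracking depth:
  Position 0 '(': depth becomes 1
  Position 1 '(': depth becomes 2
  Position 2 ')': depth becomes 1
  Position 3 ')': depth becomes 0
  Position 4 '(': depth becomes 1
  Position 5 ')': depth becomes 0
  Position 6 '(': depth becomes 1
  Position 7 ')': depth becomes 0
  Position 8 '(': depth becomes 1
  Position 9 ')': depth becomes 0
  Position 10 '(': depth becomes 1
  Position 11 '(': depth becomes 2
  Position 12 '(': depth becomes 3
  Position 13 ')': depth becomes 2
  Position 14 ')': depth becomes 1
  Position 15 '(': depth becomes 2
  Position 16 ')': depth becomes 1
  Position 17 '(': depth becomes 2
  Position 18 ')': depth becomes 1
  Position 19 '(': depth becomes 2
  Position 20 ')': depth becomes 1
  Position 21 ')': depth becomes 0
  Position 22 '(': depth becomes 1
  Position 23 ')': depth becomes 0
Maximum depth reached: 3

3


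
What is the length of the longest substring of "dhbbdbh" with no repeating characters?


Input: "dhbbdbh"
Sliding window (track last position of each char):
  Position 0 ('d'): window [0,0] length 1 -- new best
  Position 1 ('h'): window [0,1] length 2 -- new best
  Position 2 ('b'): window [0,2] length 3 -- new best
  Position 3 ('b'): repeat (last at 2), move window start to 3
  Position 3 ('b'): window [3,3] length 1
  Position 4 ('d'): window [3,4] length 2
  Position 5 ('b'): repeat (last at 3), move window start to 4
  Position 5 ('b'): window [4,5] length 2
  Position 6 ('h'): window [4,6] length 3
Longest substring with no repeats: "dhb" with length 3

3


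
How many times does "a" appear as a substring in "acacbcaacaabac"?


Searching for "a" in "acacbcaacaabac"
Scanning each position:
  Position 0: "a" => MATCH
  Position 1: "c" => no
  Position 2: "a" => MATCH
  Position 3: "c" => no
  Position 4: "b" => no
  Position 5: "c" => no
  Position 6: "a" => MATCH
  Position 7: "a" => MATCH
  Position 8: "c" => no
  Position 9: "a" => MATCH
  Position 10: "a" => MATCH
  Position 11: "b" => no
  Position 12: "a" => MATCH
  Position 13: "c" => no
Total occurrences: 7

7


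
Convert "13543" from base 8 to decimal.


Input: "13543" in base 8
Positional expansion:
  Digit '1' (value 1) x 8^4 = 4096
  Digit '3' (value 3) x 8^3 = 1536
  Digit '5' (value 5) x 8^2 = 320
  Digit '4' (value 4) x 8^1 = 32
  Digit '3' (value 3) x 8^0 = 3
Sum = 5987

5987


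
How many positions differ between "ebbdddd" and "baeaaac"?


Comparing "ebbdddd" and "baeaaac" position by position:
  Position 0: 'e' vs 'b' => DIFFER
  Position 1: 'b' vs 'a' => DIFFER
  Position 2: 'b' vs 'e' => DIFFER
  Position 3: 'd' vs 'a' => DIFFER
  Position 4: 'd' vs 'a' => DIFFER
  Position 5: 'd' vs 'a' => DIFFER
  Position 6: 'd' vs 'c' => DIFFER
Positions that differ: 7

7


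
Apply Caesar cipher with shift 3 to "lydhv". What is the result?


Caesar cipher: shift "lydhv" by 3
  'l' (pos 11) + 3 = pos 14 = 'o'
  'y' (pos 24) + 3 = pos 1 = 'b'
  'd' (pos 3) + 3 = pos 6 = 'g'
  'h' (pos 7) + 3 = pos 10 = 'k'
  'v' (pos 21) + 3 = pos 24 = 'y'
Result: obgky

obgky


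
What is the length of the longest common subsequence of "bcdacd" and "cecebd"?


LCS of "bcdacd" and "cecebd"
DP table:
           c    e    c    e    b    d
      0    0    0    0    0    0    0
  b   0    0    0    0    0    1    1
  c   0    1    1    1    1    1    1
  d   0    1    1    1    1    1    2
  a   0    1    1    1    1    1    2
  c   0    1    1    2    2    2    2
  d   0    1    1    2    2    2    3
LCS length = dp[6][6] = 3

3


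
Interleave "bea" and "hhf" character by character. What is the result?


Interleaving "bea" and "hhf":
  Position 0: 'b' from first, 'h' from second => "bh"
  Position 1: 'e' from first, 'h' from second => "eh"
  Position 2: 'a' from first, 'f' from second => "af"
Result: bhehaf

bhehaf


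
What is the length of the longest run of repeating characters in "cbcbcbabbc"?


Input: "cbcbcbabbc"
Scanning for longest run:
  Position 1 ('b'): new char, reset run to 1
  Position 2 ('c'): new char, reset run to 1
  Position 3 ('b'): new char, reset run to 1
  Position 4 ('c'): new char, reset run to 1
  Position 5 ('b'): new char, reset run to 1
  Position 6 ('a'): new char, reset run to 1
  Position 7 ('b'): new char, reset run to 1
  Position 8 ('b'): continues run of 'b', length=2
  Position 9 ('c'): new char, reset run to 1
Longest run: 'b' with length 2

2


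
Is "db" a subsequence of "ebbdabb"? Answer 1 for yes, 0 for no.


Check if "db" is a subsequence of "ebbdabb"
Greedy scan:
  Position 0 ('e'): no match needed
  Position 1 ('b'): no match needed
  Position 2 ('b'): no match needed
  Position 3 ('d'): matches sub[0] = 'd'
  Position 4 ('a'): no match needed
  Position 5 ('b'): matches sub[1] = 'b'
  Position 6 ('b'): no match needed
All 2 characters matched => is a subsequence

1


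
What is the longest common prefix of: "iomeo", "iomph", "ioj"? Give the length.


Words: iomeo, iomph, ioj
  Position 0: all 'i' => match
  Position 1: all 'o' => match
  Position 2: ('m', 'm', 'j') => mismatch, stop
LCP = "io" (length 2)

2


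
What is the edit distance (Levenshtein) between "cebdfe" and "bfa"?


Computing edit distance: "cebdfe" -> "bfa"
DP table:
           b    f    a
      0    1    2    3
  c   1    1    2    3
  e   2    2    2    3
  b   3    2    3    3
  d   4    3    3    4
  f   5    4    3    4
  e   6    5    4    4
Edit distance = dp[6][3] = 4

4


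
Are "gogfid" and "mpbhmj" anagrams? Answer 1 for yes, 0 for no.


Strings: "gogfid", "mpbhmj"
Sorted first:  dfggio
Sorted second: bhjmmp
Differ at position 0: 'd' vs 'b' => not anagrams

0


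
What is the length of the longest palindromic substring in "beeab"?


Input: "beeab"
Checking substrings for palindromes:
  [1:3] "ee" (len 2) => palindrome
Longest palindromic substring: "ee" with length 2

2


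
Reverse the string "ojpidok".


Input: ojpidok
Reading characters right to left:
  Position 6: 'k'
  Position 5: 'o'
  Position 4: 'd'
  Position 3: 'i'
  Position 2: 'p'
  Position 1: 'j'
  Position 0: 'o'
Reversed: kodipjo

kodipjo


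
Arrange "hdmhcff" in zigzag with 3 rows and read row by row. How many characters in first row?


Zigzag "hdmhcff" into 3 rows:
Placing characters:
  'h' => row 0
  'd' => row 1
  'm' => row 2
  'h' => row 1
  'c' => row 0
  'f' => row 1
  'f' => row 2
Rows:
  Row 0: "hc"
  Row 1: "dhf"
  Row 2: "mf"
First row length: 2

2


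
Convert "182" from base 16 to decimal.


Input: "182" in base 16
Positional expansion:
  Digit '1' (value 1) x 16^2 = 256
  Digit '8' (value 8) x 16^1 = 128
  Digit '2' (value 2) x 16^0 = 2
Sum = 386

386


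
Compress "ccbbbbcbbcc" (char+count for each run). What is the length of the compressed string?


Input: ccbbbbcbbcc
Runs:
  'c' x 2 => "c2"
  'b' x 4 => "b4"
  'c' x 1 => "c1"
  'b' x 2 => "b2"
  'c' x 2 => "c2"
Compressed: "c2b4c1b2c2"
Compressed length: 10

10


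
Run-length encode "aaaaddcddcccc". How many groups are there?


Input: aaaaddcddcccc
Scanning for consecutive runs:
  Group 1: 'a' x 4 (positions 0-3)
  Group 2: 'd' x 2 (positions 4-5)
  Group 3: 'c' x 1 (positions 6-6)
  Group 4: 'd' x 2 (positions 7-8)
  Group 5: 'c' x 4 (positions 9-12)
Total groups: 5

5


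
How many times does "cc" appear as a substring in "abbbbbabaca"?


Searching for "cc" in "abbbbbabaca"
Scanning each position:
  Position 0: "ab" => no
  Position 1: "bb" => no
  Position 2: "bb" => no
  Position 3: "bb" => no
  Position 4: "bb" => no
  Position 5: "ba" => no
  Position 6: "ab" => no
  Position 7: "ba" => no
  Position 8: "ac" => no
  Position 9: "ca" => no
Total occurrences: 0

0


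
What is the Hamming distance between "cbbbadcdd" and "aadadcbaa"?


Comparing "cbbbadcdd" and "aadadcbaa" position by position:
  Position 0: 'c' vs 'a' => differ
  Position 1: 'b' vs 'a' => differ
  Position 2: 'b' vs 'd' => differ
  Position 3: 'b' vs 'a' => differ
  Position 4: 'a' vs 'd' => differ
  Position 5: 'd' vs 'c' => differ
  Position 6: 'c' vs 'b' => differ
  Position 7: 'd' vs 'a' => differ
  Position 8: 'd' vs 'a' => differ
Total differences (Hamming distance): 9

9


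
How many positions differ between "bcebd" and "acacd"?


Comparing "bcebd" and "acacd" position by position:
  Position 0: 'b' vs 'a' => DIFFER
  Position 1: 'c' vs 'c' => same
  Position 2: 'e' vs 'a' => DIFFER
  Position 3: 'b' vs 'c' => DIFFER
  Position 4: 'd' vs 'd' => same
Positions that differ: 3

3


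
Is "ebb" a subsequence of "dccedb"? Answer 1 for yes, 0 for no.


Check if "ebb" is a subsequence of "dccedb"
Greedy scan:
  Position 0 ('d'): no match needed
  Position 1 ('c'): no match needed
  Position 2 ('c'): no match needed
  Position 3 ('e'): matches sub[0] = 'e'
  Position 4 ('d'): no match needed
  Position 5 ('b'): matches sub[1] = 'b'
Only matched 2/3 characters => not a subsequence

0


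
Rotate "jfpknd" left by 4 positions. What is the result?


Input: "jfpknd", rotate left by 4
First 4 characters: "jfpk"
Remaining characters: "nd"
Concatenate remaining + first: "nd" + "jfpk" = "ndjfpk"

ndjfpk


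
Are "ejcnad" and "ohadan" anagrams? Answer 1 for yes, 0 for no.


Strings: "ejcnad", "ohadan"
Sorted first:  acdejn
Sorted second: aadhno
Differ at position 1: 'c' vs 'a' => not anagrams

0


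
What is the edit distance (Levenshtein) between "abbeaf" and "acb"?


Computing edit distance: "abbeaf" -> "acb"
DP table:
           a    c    b
      0    1    2    3
  a   1    0    1    2
  b   2    1    1    1
  b   3    2    2    1
  e   4    3    3    2
  a   5    4    4    3
  f   6    5    5    4
Edit distance = dp[6][3] = 4

4


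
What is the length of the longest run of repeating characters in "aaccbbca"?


Input: "aaccbbca"
Scanning for longest run:
  Position 1 ('a'): continues run of 'a', length=2
  Position 2 ('c'): new char, reset run to 1
  Position 3 ('c'): continues run of 'c', length=2
  Position 4 ('b'): new char, reset run to 1
  Position 5 ('b'): continues run of 'b', length=2
  Position 6 ('c'): new char, reset run to 1
  Position 7 ('a'): new char, reset run to 1
Longest run: 'a' with length 2

2


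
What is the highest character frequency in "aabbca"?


Input: aabbca
Character counts:
  'a': 3
  'b': 2
  'c': 1
Maximum frequency: 3

3


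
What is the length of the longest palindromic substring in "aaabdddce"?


Input: "aaabdddce"
Checking substrings for palindromes:
  [0:3] "aaa" (len 3) => palindrome
  [4:7] "ddd" (len 3) => palindrome
  [0:2] "aa" (len 2) => palindrome
  [1:3] "aa" (len 2) => palindrome
  [4:6] "dd" (len 2) => palindrome
  [5:7] "dd" (len 2) => palindrome
Longest palindromic substring: "aaa" with length 3

3


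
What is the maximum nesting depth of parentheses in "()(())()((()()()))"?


Input: "()(())()((()()()))"
Tracking depth:
  Position 0 '(': depth becomes 1
  Position 1 ')': depth becomes 0
  Position 2 '(': depth becomes 1
  Position 3 '(': depth becomes 2
  Position 4 ')': depth becomes 1
  Position 5 ')': depth becomes 0
  Position 6 '(': depth becomes 1
  Position 7 ')': depth becomes 0
  Position 8 '(': depth becomes 1
  Position 9 '(': depth becomes 2
  Position 10 '(': depth becomes 3
  Position 11 ')': depth becomes 2
  Position 12 '(': depth becomes 3
  Position 13 ')': depth becomes 2
  Position 14 '(': depth becomes 3
  Position 15 ')': depth becomes 2
  Position 16 ')': depth becomes 1
  Position 17 ')': depth becomes 0
Maximum depth reached: 3

3


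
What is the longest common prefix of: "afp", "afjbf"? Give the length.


Words: afp, afjbf
  Position 0: all 'a' => match
  Position 1: all 'f' => match
  Position 2: ('p', 'j') => mismatch, stop
LCP = "af" (length 2)

2


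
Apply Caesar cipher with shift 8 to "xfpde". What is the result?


Caesar cipher: shift "xfpde" by 8
  'x' (pos 23) + 8 = pos 5 = 'f'
  'f' (pos 5) + 8 = pos 13 = 'n'
  'p' (pos 15) + 8 = pos 23 = 'x'
  'd' (pos 3) + 8 = pos 11 = 'l'
  'e' (pos 4) + 8 = pos 12 = 'm'
Result: fnxlm

fnxlm


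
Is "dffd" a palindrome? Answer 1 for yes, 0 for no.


Input: dffd
Reversed: dffd
  Compare pos 0 ('d') with pos 3 ('d'): match
  Compare pos 1 ('f') with pos 2 ('f'): match
Result: palindrome

1


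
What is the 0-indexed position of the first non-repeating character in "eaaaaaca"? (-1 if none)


Input: eaaaaaca
Character frequencies:
  'a': 6
  'c': 1
  'e': 1
Scanning left to right for freq == 1:
  Position 0 ('e'): unique! => answer = 0

0


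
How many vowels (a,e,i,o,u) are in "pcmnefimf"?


Input: pcmnefimf
Checking each character:
  'p' at position 0: consonant
  'c' at position 1: consonant
  'm' at position 2: consonant
  'n' at position 3: consonant
  'e' at position 4: vowel (running total: 1)
  'f' at position 5: consonant
  'i' at position 6: vowel (running total: 2)
  'm' at position 7: consonant
  'f' at position 8: consonant
Total vowels: 2

2


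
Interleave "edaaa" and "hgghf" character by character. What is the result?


Interleaving "edaaa" and "hgghf":
  Position 0: 'e' from first, 'h' from second => "eh"
  Position 1: 'd' from first, 'g' from second => "dg"
  Position 2: 'a' from first, 'g' from second => "ag"
  Position 3: 'a' from first, 'h' from second => "ah"
  Position 4: 'a' from first, 'f' from second => "af"
Result: ehdgagahaf

ehdgagahaf


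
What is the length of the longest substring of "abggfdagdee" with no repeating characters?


Input: "abggfdagdee"
Sliding window (track last position of each char):
  Position 0 ('a'): window [0,0] length 1 -- new best
  Position 1 ('b'): window [0,1] length 2 -- new best
  Position 2 ('g'): window [0,2] length 3 -- new best
  Position 3 ('g'): repeat (last at 2), move window start to 3
  Position 3 ('g'): window [3,3] length 1
  Position 4 ('f'): window [3,4] length 2
  Position 5 ('d'): window [3,5] length 3
  Position 6 ('a'): window [3,6] length 4 -- new best
  Position 7 ('g'): repeat (last at 3), move window start to 4
  Position 7 ('g'): window [4,7] length 4
  Position 8 ('d'): repeat (last at 5), move window start to 6
  Position 8 ('d'): window [6,8] length 3
  Position 9 ('e'): window [6,9] length 4
  Position 10 ('e'): repeat (last at 9), move window start to 10
  Position 10 ('e'): window [10,10] length 1
Longest substring with no repeats: "gfda" with length 4

4


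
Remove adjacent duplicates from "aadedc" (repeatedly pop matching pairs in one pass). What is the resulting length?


Input: aadedc
Stack-based adjacent duplicate removal:
  Read 'a': push. Stack: a
  Read 'a': matches stack top 'a' => pop. Stack: (empty)
  Read 'd': push. Stack: d
  Read 'e': push. Stack: de
  Read 'd': push. Stack: ded
  Read 'c': push. Stack: dedc
Final stack: "dedc" (length 4)

4


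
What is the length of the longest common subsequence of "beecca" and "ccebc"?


LCS of "beecca" and "ccebc"
DP table:
           c    c    e    b    c
      0    0    0    0    0    0
  b   0    0    0    0    1    1
  e   0    0    0    1    1    1
  e   0    0    0    1    1    1
  c   0    1    1    1    1    2
  c   0    1    2    2    2    2
  a   0    1    2    2    2    2
LCS length = dp[6][5] = 2

2


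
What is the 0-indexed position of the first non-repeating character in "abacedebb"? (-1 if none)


Input: abacedebb
Character frequencies:
  'a': 2
  'b': 3
  'c': 1
  'd': 1
  'e': 2
Scanning left to right for freq == 1:
  Position 0 ('a'): freq=2, skip
  Position 1 ('b'): freq=3, skip
  Position 2 ('a'): freq=2, skip
  Position 3 ('c'): unique! => answer = 3

3


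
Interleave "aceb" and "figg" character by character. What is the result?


Interleaving "aceb" and "figg":
  Position 0: 'a' from first, 'f' from second => "af"
  Position 1: 'c' from first, 'i' from second => "ci"
  Position 2: 'e' from first, 'g' from second => "eg"
  Position 3: 'b' from first, 'g' from second => "bg"
Result: afciegbg

afciegbg


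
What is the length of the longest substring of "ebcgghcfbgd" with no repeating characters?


Input: "ebcgghcfbgd"
Sliding window (track last position of each char):
  Position 0 ('e'): window [0,0] length 1 -- new best
  Position 1 ('b'): window [0,1] length 2 -- new best
  Position 2 ('c'): window [0,2] length 3 -- new best
  Position 3 ('g'): window [0,3] length 4 -- new best
  Position 4 ('g'): repeat (last at 3), move window start to 4
  Position 4 ('g'): window [4,4] length 1
  Position 5 ('h'): window [4,5] length 2
  Position 6 ('c'): window [4,6] length 3
  Position 7 ('f'): window [4,7] length 4
  Position 8 ('b'): window [4,8] length 5 -- new best
  Position 9 ('g'): repeat (last at 4), move window start to 5
  Position 9 ('g'): window [5,9] length 5
  Position 10 ('d'): window [5,10] length 6 -- new best
Longest substring with no repeats: "hcfbgd" with length 6

6


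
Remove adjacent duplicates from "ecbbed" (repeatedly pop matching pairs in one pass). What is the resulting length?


Input: ecbbed
Stack-based adjacent duplicate removal:
  Read 'e': push. Stack: e
  Read 'c': push. Stack: ec
  Read 'b': push. Stack: ecb
  Read 'b': matches stack top 'b' => pop. Stack: ec
  Read 'e': push. Stack: ece
  Read 'd': push. Stack: eced
Final stack: "eced" (length 4)

4


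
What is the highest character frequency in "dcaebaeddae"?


Input: dcaebaeddae
Character counts:
  'a': 3
  'b': 1
  'c': 1
  'd': 3
  'e': 3
Maximum frequency: 3

3


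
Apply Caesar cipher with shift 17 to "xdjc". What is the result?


Caesar cipher: shift "xdjc" by 17
  'x' (pos 23) + 17 = pos 14 = 'o'
  'd' (pos 3) + 17 = pos 20 = 'u'
  'j' (pos 9) + 17 = pos 0 = 'a'
  'c' (pos 2) + 17 = pos 19 = 't'
Result: ouat

ouat


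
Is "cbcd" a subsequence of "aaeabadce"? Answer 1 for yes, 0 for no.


Check if "cbcd" is a subsequence of "aaeabadce"
Greedy scan:
  Position 0 ('a'): no match needed
  Position 1 ('a'): no match needed
  Position 2 ('e'): no match needed
  Position 3 ('a'): no match needed
  Position 4 ('b'): no match needed
  Position 5 ('a'): no match needed
  Position 6 ('d'): no match needed
  Position 7 ('c'): matches sub[0] = 'c'
  Position 8 ('e'): no match needed
Only matched 1/4 characters => not a subsequence

0


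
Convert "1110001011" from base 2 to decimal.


Input: "1110001011" in base 2
Positional expansion:
  Digit '1' (value 1) x 2^9 = 512
  Digit '1' (value 1) x 2^8 = 256
  Digit '1' (value 1) x 2^7 = 128
  Digit '0' (value 0) x 2^6 = 0
  Digit '0' (value 0) x 2^5 = 0
  Digit '0' (value 0) x 2^4 = 0
  Digit '1' (value 1) x 2^3 = 8
  Digit '0' (value 0) x 2^2 = 0
  Digit '1' (value 1) x 2^1 = 2
  Digit '1' (value 1) x 2^0 = 1
Sum = 907

907


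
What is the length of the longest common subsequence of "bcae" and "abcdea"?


LCS of "bcae" and "abcdea"
DP table:
           a    b    c    d    e    a
      0    0    0    0    0    0    0
  b   0    0    1    1    1    1    1
  c   0    0    1    2    2    2    2
  a   0    1    1    2    2    2    3
  e   0    1    1    2    2    3    3
LCS length = dp[4][6] = 3

3


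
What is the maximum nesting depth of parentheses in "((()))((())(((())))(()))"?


Input: "((()))((())(((())))(()))"
Tracking depth:
  Position 0 '(': depth becomes 1
  Position 1 '(': depth becomes 2
  Position 2 '(': depth becomes 3
  Position 3 ')': depth becomes 2
  Position 4 ')': depth becomes 1
  Position 5 ')': depth becomes 0
  Position 6 '(': depth becomes 1
  Position 7 '(': depth becomes 2
  Position 8 '(': depth becomes 3
  Position 9 ')': depth becomes 2
  Position 10 ')': depth becomes 1
  Position 11 '(': depth becomes 2
  Position 12 '(': depth becomes 3
  Position 13 '(': depth becomes 4
  Position 14 '(': depth becomes 5
  Position 15 ')': depth becomes 4
  Position 16 ')': depth becomes 3
  Position 17 ')': depth becomes 2
  Position 18 ')': depth becomes 1
  Position 19 '(': depth becomes 2
  Position 20 '(': depth becomes 3
  Position 21 ')': depth becomes 2
  Position 22 ')': depth becomes 1
  Position 23 ')': depth becomes 0
Maximum depth reached: 5

5
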